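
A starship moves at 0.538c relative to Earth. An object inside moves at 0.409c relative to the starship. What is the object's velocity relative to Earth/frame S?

u = (u' + v)/(1 + u'v/c²)
Numerator: 0.409 + 0.538 = 0.947
Denominator: 1 + 0.220042 = 1.220042
u = 0.947/1.220042 = 0.7762c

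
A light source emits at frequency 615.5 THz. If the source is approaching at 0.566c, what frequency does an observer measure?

β = v/c = 0.566
(1+β)/(1-β) = 1.566/0.434 = 3.6083
Doppler factor = √(3.6083) = 1.900
f_obs = 615.5 × 1.900 = 1169 THz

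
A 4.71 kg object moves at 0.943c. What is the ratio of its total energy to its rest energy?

E = γmc², E₀ = mc²
E/E₀ = γ = 1/√(1 - 0.943²) = 3.005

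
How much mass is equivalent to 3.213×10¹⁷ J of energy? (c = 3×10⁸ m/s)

From E = mc², we get m = E/c²
c² = (3×10⁸)² = 9×10¹⁶ m²/s²
m = 3.213×10¹⁷ / 9×10¹⁶ = 3.570 kg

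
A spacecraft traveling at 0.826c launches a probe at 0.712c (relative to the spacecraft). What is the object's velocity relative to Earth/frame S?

u = (u' + v)/(1 + u'v/c²)
Numerator: 0.712 + 0.826 = 1.538
Denominator: 1 + 0.588112 = 1.588112
u = 1.538/1.588112 = 0.9684c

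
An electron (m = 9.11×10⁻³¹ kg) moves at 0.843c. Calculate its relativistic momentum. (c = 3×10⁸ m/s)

γ = 1/√(1 - 0.843²) = 1.859
v = 0.843 × 3×10⁸ = 2.529×10⁸ m/s
p = γmv = 1.859 × 9.11×10⁻³¹ × 2.529×10⁸ = 4.283×10⁻²² kg·m/s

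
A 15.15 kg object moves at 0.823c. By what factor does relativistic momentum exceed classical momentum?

p_rel = γmv, p_class = mv
Ratio = γ = 1/√(1 - 0.823²) = 1.760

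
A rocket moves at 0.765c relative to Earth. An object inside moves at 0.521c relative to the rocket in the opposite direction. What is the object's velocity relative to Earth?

Object's velocity in rocket frame is u' = -0.521c
u = (u' + v)/(1 + u'v/c²) = (v - 0.521)/(1 - 0.521·v/c²)
Numerator: 0.765 - 0.521 = 0.244
Denominator: 1 - 0.398565 = 0.601435
u = 0.244/0.601435 = 0.4057c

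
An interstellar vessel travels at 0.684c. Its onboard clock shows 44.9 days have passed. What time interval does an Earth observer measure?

Proper time Δt₀ = 44.9 days
γ = 1/√(1 - 0.684²) = 1.3708
Δt = γΔt₀ = 1.3708 × 44.9 = 61.55 days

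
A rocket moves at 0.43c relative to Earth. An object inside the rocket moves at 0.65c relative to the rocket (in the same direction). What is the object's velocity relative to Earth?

u = (u' + v)/(1 + u'v/c²)
Numerator: 0.65 + 0.43 = 1.08
Denominator: 1 + 0.2795 = 1.2795
u = 1.08/1.2795 = 0.8441c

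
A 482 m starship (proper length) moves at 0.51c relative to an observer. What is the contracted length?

Proper length L₀ = 482 m
γ = 1/√(1 - 0.51²) = 1.1626
L = L₀/γ = 482/1.1626 = 414.6 m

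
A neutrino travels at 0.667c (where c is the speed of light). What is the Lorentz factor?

v/c = 0.667, so (v/c)² = 0.444889
1 - (v/c)² = 0.555111
γ = 1/√(0.555111) = 1.342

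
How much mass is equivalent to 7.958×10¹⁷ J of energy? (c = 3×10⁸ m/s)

From E = mc², we get m = E/c²
c² = (3×10⁸)² = 9×10¹⁶ m²/s²
m = 7.958×10¹⁷ / 9×10¹⁶ = 8.842 kg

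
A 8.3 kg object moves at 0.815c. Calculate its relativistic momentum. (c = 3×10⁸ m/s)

γ = 1/√(1 - 0.815²) = 1.7257
v = 0.815 × 3×10⁸ = 2.445×10⁸ m/s
p = γmv = 1.7257 × 8.3 × 2.445×10⁸ = 3.502×10⁹ kg·m/s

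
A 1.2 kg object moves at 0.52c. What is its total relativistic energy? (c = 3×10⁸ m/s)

γ = 1/√(1 - 0.52²) = 1.1707
mc² = 1.2 × (3×10⁸)² = 1.080×10¹⁷ J
E = γmc² = 1.1707 × 1.080×10¹⁷ = 1.264×10¹⁷ J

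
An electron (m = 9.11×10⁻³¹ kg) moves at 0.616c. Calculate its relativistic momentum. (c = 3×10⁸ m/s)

γ = 1/√(1 - 0.616²) = 1.2694
v = 0.616 × 3×10⁸ = 1.848×10⁸ m/s
p = γmv = 1.2694 × 9.11×10⁻³¹ × 1.848×10⁸ = 2.137×10⁻²² kg·m/s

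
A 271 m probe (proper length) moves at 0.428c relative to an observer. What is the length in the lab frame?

Proper length L₀ = 271 m
γ = 1/√(1 - 0.428²) = 1.1065
L = L₀/γ = 271/1.1065 = 244.9 m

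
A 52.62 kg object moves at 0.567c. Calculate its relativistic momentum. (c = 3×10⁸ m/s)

γ = 1/√(1 - 0.567²) = 1.214
v = 0.567 × 3×10⁸ = 1.701×10⁸ m/s
p = γmv = 1.214 × 52.62 × 1.701×10⁸ = 1.087×10¹⁰ kg·m/s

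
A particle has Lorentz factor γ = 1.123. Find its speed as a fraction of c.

From γ = 1/√(1 - v²/c²):
1/γ² = 1/1.123² = 0.79294
v²/c² = 1 - 0.79294 = 0.20706
v/c = √(0.20706) = 0.4550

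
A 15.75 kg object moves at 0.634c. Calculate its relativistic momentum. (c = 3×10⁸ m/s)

γ = 1/√(1 - 0.634²) = 1.2931
v = 0.634 × 3×10⁸ = 1.902×10⁸ m/s
p = γmv = 1.2931 × 15.75 × 1.902×10⁸ = 3.874×10⁹ kg·m/s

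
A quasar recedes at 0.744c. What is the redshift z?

β = 0.744
(1+β)/(1-β) = 1.744/0.256 = 6.813
√(6.813) = 2.610
z = 2.610 - 1 = 1.610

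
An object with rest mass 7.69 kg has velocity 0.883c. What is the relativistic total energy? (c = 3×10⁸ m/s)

γ = 1/√(1 - 0.883²) = 2.131
mc² = 7.69 × (3×10⁸)² = 6.921×10¹⁷ J
E = γmc² = 2.131 × 6.921×10¹⁷ = 1.475×10¹⁸ J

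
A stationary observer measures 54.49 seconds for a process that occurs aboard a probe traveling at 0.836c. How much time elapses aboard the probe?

Dilated time Δt = 54.49 seconds
γ = 1/√(1 - 0.836²) = 1.8224
Δt₀ = Δt/γ = 54.49/1.8224 = 29.90 seconds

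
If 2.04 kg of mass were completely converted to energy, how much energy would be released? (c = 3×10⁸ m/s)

Using E = mc²:
c² = (3×10⁸)² = 9×10¹⁶ m²/s²
E = 2.04 × 9×10¹⁶ = 1.836×10¹⁷ J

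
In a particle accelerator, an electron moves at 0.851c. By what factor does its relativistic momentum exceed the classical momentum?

p_rel = γmv, p_class = mv
Ratio = γ = 1/√(1 - 0.851²)
= 1/√(0.275799) = 1.904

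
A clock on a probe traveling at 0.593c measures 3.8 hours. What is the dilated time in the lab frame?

Proper time Δt₀ = 3.8 hours
γ = 1/√(1 - 0.593²) = 1.2419
Δt = γΔt₀ = 1.2419 × 3.8 = 4.719 hours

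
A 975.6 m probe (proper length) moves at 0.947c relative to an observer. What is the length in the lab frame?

Proper length L₀ = 975.6 m
γ = 1/√(1 - 0.947²) = 3.113
L = L₀/γ = 975.6/3.113 = 313.4 m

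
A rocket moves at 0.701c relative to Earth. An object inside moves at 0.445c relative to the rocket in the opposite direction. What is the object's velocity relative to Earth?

Object's velocity in rocket frame is u' = -0.445c
u = (u' + v)/(1 + u'v/c²) = (v - 0.445)/(1 - 0.445·v/c²)
Numerator: 0.701 - 0.445 = 0.256
Denominator: 1 - 0.311945 = 0.688055
u = 0.256/0.688055 = 0.3721c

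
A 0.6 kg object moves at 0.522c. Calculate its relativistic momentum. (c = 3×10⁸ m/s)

γ = 1/√(1 - 0.522²) = 1.1724
v = 0.522 × 3×10⁸ = 1.566×10⁸ m/s
p = γmv = 1.1724 × 0.6 × 1.566×10⁸ = 1.102×10⁸ kg·m/s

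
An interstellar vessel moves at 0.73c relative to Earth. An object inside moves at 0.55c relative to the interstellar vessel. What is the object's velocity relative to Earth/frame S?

u = (u' + v)/(1 + u'v/c²)
Numerator: 0.55 + 0.73 = 1.28
Denominator: 1 + 0.4015 = 1.4015
u = 1.28/1.4015 = 0.9133c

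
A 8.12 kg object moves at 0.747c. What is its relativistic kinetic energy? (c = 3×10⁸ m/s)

γ = 1/√(1 - 0.747²) = 1.50416
γ - 1 = 0.50416
KE = (γ-1)mc² = 0.50416 × 8.12 × (3×10⁸)² = 3.684×10¹⁷ J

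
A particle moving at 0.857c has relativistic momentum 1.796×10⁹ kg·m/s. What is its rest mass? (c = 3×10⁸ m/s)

γ = 1/√(1 - 0.857²) = 1.9406
v = 0.857 × 3×10⁸ = 2.571×10⁸ m/s
m = p/(γv) = 1.796×10⁹/(1.9406 × 2.571×10⁸) = 3.600 kg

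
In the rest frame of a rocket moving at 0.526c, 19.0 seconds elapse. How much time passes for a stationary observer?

Proper time Δt₀ = 19.0 seconds
γ = 1/√(1 - 0.526²) = 1.176
Δt = γΔt₀ = 1.176 × 19.0 = 22.34 seconds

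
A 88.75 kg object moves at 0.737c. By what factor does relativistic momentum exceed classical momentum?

p_rel = γmv, p_class = mv
Ratio = γ = 1/√(1 - 0.737²) = 1.480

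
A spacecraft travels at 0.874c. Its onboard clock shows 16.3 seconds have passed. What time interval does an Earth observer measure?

Proper time Δt₀ = 16.3 seconds
γ = 1/√(1 - 0.874²) = 2.0579
Δt = γΔt₀ = 2.0579 × 16.3 = 33.54 seconds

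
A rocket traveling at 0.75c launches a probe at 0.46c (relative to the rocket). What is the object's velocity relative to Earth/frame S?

u = (u' + v)/(1 + u'v/c²)
Numerator: 0.46 + 0.75 = 1.21
Denominator: 1 + 0.345 = 1.345
u = 1.21/1.345 = 0.8996c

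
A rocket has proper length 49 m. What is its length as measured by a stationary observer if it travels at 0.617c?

Proper length L₀ = 49 m
γ = 1/√(1 - 0.617²) = 1.2707
L = L₀/γ = 49/1.2707 = 38.56 m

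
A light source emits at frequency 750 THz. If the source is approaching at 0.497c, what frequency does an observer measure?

β = v/c = 0.497
(1+β)/(1-β) = 1.497/0.503 = 2.976
Doppler factor = √(2.976) = 1.725
f_obs = 750 × 1.725 = 1294 THz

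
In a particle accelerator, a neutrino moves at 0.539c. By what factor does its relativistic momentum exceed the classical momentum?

p_rel = γmv, p_class = mv
Ratio = γ = 1/√(1 - 0.539²)
= 1/√(0.709479) = 1.187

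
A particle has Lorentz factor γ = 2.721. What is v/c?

From γ = 1/√(1 - v²/c²):
1/γ² = 1/2.721² = 0.1351
v²/c² = 1 - 0.1351 = 0.8649
v/c = √(0.8649) = 0.9300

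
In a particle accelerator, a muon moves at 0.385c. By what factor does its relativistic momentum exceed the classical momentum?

p_rel = γmv, p_class = mv
Ratio = γ = 1/√(1 - 0.385²)
= 1/√(0.851775) = 1.084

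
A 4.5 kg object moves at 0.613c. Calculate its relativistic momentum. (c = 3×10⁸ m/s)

γ = 1/√(1 - 0.613²) = 1.2657
v = 0.613 × 3×10⁸ = 1.839×10⁸ m/s
p = γmv = 1.2657 × 4.5 × 1.839×10⁸ = 1.047×10⁹ kg·m/s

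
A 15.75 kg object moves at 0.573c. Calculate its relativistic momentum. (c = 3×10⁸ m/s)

γ = 1/√(1 - 0.573²) = 1.2202
v = 0.573 × 3×10⁸ = 1.719×10⁸ m/s
p = γmv = 1.2202 × 15.75 × 1.719×10⁸ = 3.304×10⁹ kg·m/s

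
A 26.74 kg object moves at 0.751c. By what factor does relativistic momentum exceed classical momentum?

p_rel = γmv, p_class = mv
Ratio = γ = 1/√(1 - 0.751²) = 1.514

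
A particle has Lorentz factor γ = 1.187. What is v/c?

From γ = 1/√(1 - v²/c²):
1/γ² = 1/1.187² = 0.7097
v²/c² = 1 - 0.7097 = 0.2903
v/c = √(0.2903) = 0.5388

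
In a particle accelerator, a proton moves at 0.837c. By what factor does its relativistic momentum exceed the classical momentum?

p_rel = γmv, p_class = mv
Ratio = γ = 1/√(1 - 0.837²)
= 1/√(0.299431) = 1.827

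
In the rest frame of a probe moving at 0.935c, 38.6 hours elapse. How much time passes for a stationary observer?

Proper time Δt₀ = 38.6 hours
γ = 1/√(1 - 0.935²) = 2.8197
Δt = γΔt₀ = 2.8197 × 38.6 = 108.8 hours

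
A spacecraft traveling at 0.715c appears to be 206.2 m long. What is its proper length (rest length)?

Contracted length L = 206.2 m
γ = 1/√(1 - 0.715²) = 1.430
L₀ = γL = 1.430 × 206.2 = 294.9 m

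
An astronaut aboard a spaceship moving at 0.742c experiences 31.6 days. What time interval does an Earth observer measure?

Proper time Δt₀ = 31.6 days
γ = 1/√(1 - 0.742²) = 1.49165
Δt = γΔt₀ = 1.49165 × 31.6 = 47.14 days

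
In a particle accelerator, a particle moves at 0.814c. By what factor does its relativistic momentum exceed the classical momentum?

p_rel = γmv, p_class = mv
Ratio = γ = 1/√(1 - 0.814²)
= 1/√(0.337404) = 1.722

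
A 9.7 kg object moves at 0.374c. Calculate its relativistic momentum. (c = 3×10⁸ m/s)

γ = 1/√(1 - 0.374²) = 1.0783
v = 0.374 × 3×10⁸ = 1.122×10⁸ m/s
p = γmv = 1.0783 × 9.7 × 1.122×10⁸ = 1.174×10⁹ kg·m/s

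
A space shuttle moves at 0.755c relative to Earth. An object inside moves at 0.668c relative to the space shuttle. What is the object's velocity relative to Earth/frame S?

u = (u' + v)/(1 + u'v/c²)
Numerator: 0.668 + 0.755 = 1.423
Denominator: 1 + 0.50434 = 1.50434
u = 1.423/1.50434 = 0.9459c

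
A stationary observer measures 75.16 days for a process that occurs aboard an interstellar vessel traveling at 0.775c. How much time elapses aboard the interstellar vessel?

Dilated time Δt = 75.16 days
γ = 1/√(1 - 0.775²) = 1.5824
Δt₀ = Δt/γ = 75.16/1.5824 = 47.50 days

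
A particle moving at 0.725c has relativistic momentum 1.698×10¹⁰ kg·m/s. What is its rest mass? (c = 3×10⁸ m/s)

γ = 1/√(1 - 0.725²) = 1.452
v = 0.725 × 3×10⁸ = 2.175×10⁸ m/s
m = p/(γv) = 1.698×10¹⁰/(1.452 × 2.175×10⁸) = 53.77 kg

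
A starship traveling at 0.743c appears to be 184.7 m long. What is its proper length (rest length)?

Contracted length L = 184.7 m
γ = 1/√(1 - 0.743²) = 1.4941
L₀ = γL = 1.4941 × 184.7 = 276.0 m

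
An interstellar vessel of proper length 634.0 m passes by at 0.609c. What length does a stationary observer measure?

Proper length L₀ = 634.0 m
γ = 1/√(1 - 0.609²) = 1.2608
L = L₀/γ = 634.0/1.2608 = 502.9 m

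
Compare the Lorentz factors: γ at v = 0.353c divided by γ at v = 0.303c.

γ₁ = 1/√(1 - 0.353²) = 1.069
γ₂ = 1/√(1 - 0.303²) = 1.049
γ₁/γ₂ = 1.069/1.049 = 1.019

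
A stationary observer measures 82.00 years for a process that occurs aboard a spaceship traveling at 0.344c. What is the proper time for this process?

Dilated time Δt = 82.00 years
γ = 1/√(1 - 0.344²) = 1.065
Δt₀ = Δt/γ = 82.00/1.065 = 77.00 years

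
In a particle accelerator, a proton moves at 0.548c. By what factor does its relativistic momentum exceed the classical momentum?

p_rel = γmv, p_class = mv
Ratio = γ = 1/√(1 - 0.548²)
= 1/√(0.699696) = 1.195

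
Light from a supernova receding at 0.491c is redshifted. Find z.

β = 0.491
(1+β)/(1-β) = 1.491/0.509 = 2.9293
√(2.9293) = 1.7115
z = 1.7115 - 1 = 0.7115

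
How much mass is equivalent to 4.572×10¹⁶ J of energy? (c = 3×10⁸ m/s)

From E = mc², we get m = E/c²
c² = (3×10⁸)² = 9×10¹⁶ m²/s²
m = 4.572×10¹⁶ / 9×10¹⁶ = 0.5080 kg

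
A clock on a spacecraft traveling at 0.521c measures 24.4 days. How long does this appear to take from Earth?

Proper time Δt₀ = 24.4 days
γ = 1/√(1 - 0.521²) = 1.1716
Δt = γΔt₀ = 1.1716 × 24.4 = 28.59 days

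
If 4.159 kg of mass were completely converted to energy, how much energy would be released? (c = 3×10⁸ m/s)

Using E = mc²:
c² = (3×10⁸)² = 9×10¹⁶ m²/s²
E = 4.159 × 9×10¹⁶ = 3.743×10¹⁷ J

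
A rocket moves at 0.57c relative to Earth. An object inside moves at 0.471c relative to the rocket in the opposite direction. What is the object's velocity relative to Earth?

Object's velocity in rocket frame is u' = -0.471c
u = (u' + v)/(1 + u'v/c²) = (v - 0.471)/(1 - 0.471·v/c²)
Numerator: 0.57 - 0.471 = 0.099
Denominator: 1 - 0.26847 = 0.73153
u = 0.099/0.73153 = 0.1353c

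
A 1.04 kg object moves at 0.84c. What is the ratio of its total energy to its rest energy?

E = γmc², E₀ = mc²
E/E₀ = γ = 1/√(1 - 0.84²) = 1.843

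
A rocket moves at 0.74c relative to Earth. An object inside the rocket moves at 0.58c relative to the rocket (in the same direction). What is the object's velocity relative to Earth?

u = (u' + v)/(1 + u'v/c²)
Numerator: 0.58 + 0.74 = 1.32
Denominator: 1 + 0.4292 = 1.4292
u = 1.32/1.4292 = 0.9236c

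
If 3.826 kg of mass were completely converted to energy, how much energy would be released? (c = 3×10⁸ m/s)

Using E = mc²:
c² = (3×10⁸)² = 9×10¹⁶ m²/s²
E = 3.826 × 9×10¹⁶ = 3.443×10¹⁷ J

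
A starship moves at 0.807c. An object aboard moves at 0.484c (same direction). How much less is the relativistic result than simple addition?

Classical: u' + v = 0.484 + 0.807 = 1.291c
Relativistic: u = (0.484 + 0.807)/(1 + 0.390588) = 1.291/1.390588 = 0.9284c
Difference: 1.291 - 0.9284 = 0.3626c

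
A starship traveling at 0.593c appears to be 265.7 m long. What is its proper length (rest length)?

Contracted length L = 265.7 m
γ = 1/√(1 - 0.593²) = 1.242
L₀ = γL = 1.242 × 265.7 = 330.0 m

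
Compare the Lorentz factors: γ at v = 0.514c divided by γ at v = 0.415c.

γ₁ = 1/√(1 - 0.514²) = 1.166
γ₂ = 1/√(1 - 0.415²) = 1.099
γ₁/γ₂ = 1.166/1.099 = 1.061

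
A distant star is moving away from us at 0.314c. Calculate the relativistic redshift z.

β = 0.314
(1+β)/(1-β) = 1.314/0.686 = 1.915
√(1.915) = 1.384
z = 1.384 - 1 = 0.3840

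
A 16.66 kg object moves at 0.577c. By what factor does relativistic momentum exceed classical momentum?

p_rel = γmv, p_class = mv
Ratio = γ = 1/√(1 - 0.577²) = 1.224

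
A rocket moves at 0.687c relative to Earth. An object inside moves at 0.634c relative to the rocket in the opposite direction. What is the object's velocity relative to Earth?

Object's velocity in rocket frame is u' = -0.634c
u = (u' + v)/(1 + u'v/c²) = (v - 0.634)/(1 - 0.634·v/c²)
Numerator: 0.687 - 0.634 = 0.053
Denominator: 1 - 0.435558 = 0.564442
u = 0.053/0.564442 = 0.09390c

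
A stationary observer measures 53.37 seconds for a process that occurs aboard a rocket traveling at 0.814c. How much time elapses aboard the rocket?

Dilated time Δt = 53.37 seconds
γ = 1/√(1 - 0.814²) = 1.7216
Δt₀ = Δt/γ = 53.37/1.7216 = 31.00 seconds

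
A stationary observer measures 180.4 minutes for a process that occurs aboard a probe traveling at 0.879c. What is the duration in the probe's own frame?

Dilated time Δt = 180.4 minutes
γ = 1/√(1 - 0.879²) = 2.0972
Δt₀ = Δt/γ = 180.4/2.0972 = 86.02 minutes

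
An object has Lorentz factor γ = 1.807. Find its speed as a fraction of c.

From γ = 1/√(1 - v²/c²):
1/γ² = 1/1.807² = 0.3063
v²/c² = 1 - 0.3063 = 0.6937
v/c = √(0.6937) = 0.8329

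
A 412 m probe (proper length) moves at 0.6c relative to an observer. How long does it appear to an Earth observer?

Proper length L₀ = 412 m
γ = 1/√(1 - 0.6²) = 1.250
L = L₀/γ = 412/1.250 = 329.6 m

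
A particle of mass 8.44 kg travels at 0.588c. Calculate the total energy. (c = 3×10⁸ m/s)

γ = 1/√(1 - 0.588²) = 1.2363
mc² = 8.44 × (3×10⁸)² = 7.596×10¹⁷ J
E = γmc² = 1.2363 × 7.596×10¹⁷ = 9.391×10¹⁷ J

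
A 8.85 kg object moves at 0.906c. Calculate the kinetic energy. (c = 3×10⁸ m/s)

γ = 1/√(1 - 0.906²) = 2.3625
γ - 1 = 1.3625
KE = (γ-1)mc² = 1.3625 × 8.85 × (3×10⁸)² = 1.085×10¹⁸ J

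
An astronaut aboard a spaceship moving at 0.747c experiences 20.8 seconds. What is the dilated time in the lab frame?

Proper time Δt₀ = 20.8 seconds
γ = 1/√(1 - 0.747²) = 1.5042
Δt = γΔt₀ = 1.5042 × 20.8 = 31.29 seconds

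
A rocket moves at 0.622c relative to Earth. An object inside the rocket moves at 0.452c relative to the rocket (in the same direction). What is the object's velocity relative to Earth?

u = (u' + v)/(1 + u'v/c²)
Numerator: 0.452 + 0.622 = 1.074
Denominator: 1 + 0.281144 = 1.281144
u = 1.074/1.281144 = 0.8383c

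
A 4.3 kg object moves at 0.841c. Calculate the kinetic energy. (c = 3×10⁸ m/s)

γ = 1/√(1 - 0.841²) = 1.8483
γ - 1 = 0.8483
KE = (γ-1)mc² = 0.8483 × 4.3 × (3×10⁸)² = 3.283×10¹⁷ J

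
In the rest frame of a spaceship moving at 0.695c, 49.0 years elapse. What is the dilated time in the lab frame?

Proper time Δt₀ = 49.0 years
γ = 1/√(1 - 0.695²) = 1.3908
Δt = γΔt₀ = 1.3908 × 49.0 = 68.15 years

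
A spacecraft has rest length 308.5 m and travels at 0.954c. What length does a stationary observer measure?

Proper length L₀ = 308.5 m
γ = 1/√(1 - 0.954²) = 3.3355
L = L₀/γ = 308.5/3.3355 = 92.49 m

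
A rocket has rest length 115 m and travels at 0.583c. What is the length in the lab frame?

Proper length L₀ = 115 m
γ = 1/√(1 - 0.583²) = 1.23081
L = L₀/γ = 115/1.23081 = 93.43 m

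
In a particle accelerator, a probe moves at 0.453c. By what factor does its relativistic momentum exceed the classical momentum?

p_rel = γmv, p_class = mv
Ratio = γ = 1/√(1 - 0.453²)
= 1/√(0.794791) = 1.122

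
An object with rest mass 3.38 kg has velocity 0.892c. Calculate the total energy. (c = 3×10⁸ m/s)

γ = 1/√(1 - 0.892²) = 2.2122
mc² = 3.38 × (3×10⁸)² = 3.042×10¹⁷ J
E = γmc² = 2.2122 × 3.042×10¹⁷ = 6.730×10¹⁷ J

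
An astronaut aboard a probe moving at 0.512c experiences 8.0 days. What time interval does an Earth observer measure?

Proper time Δt₀ = 8.0 days
γ = 1/√(1 - 0.512²) = 1.16416
Δt = γΔt₀ = 1.16416 × 8.0 = 9.313 days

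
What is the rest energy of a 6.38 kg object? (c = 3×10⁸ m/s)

c² = (3×10⁸)² = 9.000×10¹⁶ m²/s²
E₀ = mc² = 6.38 × 9.000×10¹⁶ = 5.742×10¹⁷ J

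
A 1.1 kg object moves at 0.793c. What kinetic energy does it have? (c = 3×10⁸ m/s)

γ = 1/√(1 - 0.793²) = 1.6414
γ - 1 = 0.6414
KE = (γ-1)mc² = 0.6414 × 1.1 × (3×10⁸)² = 6.350×10¹⁶ J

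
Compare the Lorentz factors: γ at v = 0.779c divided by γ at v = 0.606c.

γ₁ = 1/√(1 - 0.779²) = 1.595
γ₂ = 1/√(1 - 0.606²) = 1.257
γ₁/γ₂ = 1.595/1.257 = 1.269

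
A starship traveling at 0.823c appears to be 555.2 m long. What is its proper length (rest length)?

Contracted length L = 555.2 m
γ = 1/√(1 - 0.823²) = 1.7604
L₀ = γL = 1.7604 × 555.2 = 977.4 m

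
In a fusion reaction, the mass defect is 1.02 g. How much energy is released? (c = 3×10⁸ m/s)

Convert mass defect: Δm = 1.02 g = 0.00102 kg
E = Δm·c² = 0.00102 × (3×10⁸)²
= 0.00102 × 9×10¹⁶ = 9.180×10¹³ J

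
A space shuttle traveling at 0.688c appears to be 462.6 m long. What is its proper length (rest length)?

Contracted length L = 462.6 m
γ = 1/√(1 - 0.688²) = 1.37796
L₀ = γL = 1.37796 × 462.6 = 637.4 m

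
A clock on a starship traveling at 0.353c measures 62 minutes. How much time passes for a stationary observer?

Proper time Δt₀ = 62 minutes
γ = 1/√(1 - 0.353²) = 1.0688
Δt = γΔt₀ = 1.0688 × 62 = 66.27 minutes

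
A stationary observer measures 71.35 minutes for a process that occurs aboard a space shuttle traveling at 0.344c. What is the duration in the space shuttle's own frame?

Dilated time Δt = 71.35 minutes
γ = 1/√(1 - 0.344²) = 1.065
Δt₀ = Δt/γ = 71.35/1.065 = 67.00 minutes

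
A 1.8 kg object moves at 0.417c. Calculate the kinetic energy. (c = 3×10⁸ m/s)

γ = 1/√(1 - 0.417²) = 1.10022
γ - 1 = 0.10022
KE = (γ-1)mc² = 0.10022 × 1.8 × (3×10⁸)² = 1.624×10¹⁶ J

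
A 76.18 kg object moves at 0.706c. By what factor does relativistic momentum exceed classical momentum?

p_rel = γmv, p_class = mv
Ratio = γ = 1/√(1 - 0.706²) = 1.412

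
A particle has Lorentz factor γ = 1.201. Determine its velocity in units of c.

From γ = 1/√(1 - v²/c²):
1/γ² = 1/1.201² = 0.6933
v²/c² = 1 - 0.6933 = 0.3067
v/c = √(0.3067) = 0.5538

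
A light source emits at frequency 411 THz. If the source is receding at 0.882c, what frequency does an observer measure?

β = v/c = 0.882
(1-β)/(1+β) = 0.118/1.882 = 0.06270
Doppler factor = √(0.06270) = 0.2504
f_obs = 411 × 0.2504 = 102.9 THz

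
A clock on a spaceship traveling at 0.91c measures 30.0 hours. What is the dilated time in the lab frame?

Proper time Δt₀ = 30.0 hours
γ = 1/√(1 - 0.91²) = 2.412
Δt = γΔt₀ = 2.412 × 30.0 = 72.36 hours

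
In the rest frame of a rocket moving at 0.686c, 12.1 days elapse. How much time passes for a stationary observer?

Proper time Δt₀ = 12.1 days
γ = 1/√(1 - 0.686²) = 1.374
Δt = γΔt₀ = 1.374 × 12.1 = 16.63 days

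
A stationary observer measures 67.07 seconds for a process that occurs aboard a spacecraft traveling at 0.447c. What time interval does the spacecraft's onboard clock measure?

Dilated time Δt = 67.07 seconds
γ = 1/√(1 - 0.447²) = 1.1179
Δt₀ = Δt/γ = 67.07/1.1179 = 60.00 seconds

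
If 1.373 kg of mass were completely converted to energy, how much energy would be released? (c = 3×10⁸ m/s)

Using E = mc²:
c² = (3×10⁸)² = 9×10¹⁶ m²/s²
E = 1.373 × 9×10¹⁶ = 1.236×10¹⁷ J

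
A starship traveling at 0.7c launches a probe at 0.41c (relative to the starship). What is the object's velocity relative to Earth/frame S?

u = (u' + v)/(1 + u'v/c²)
Numerator: 0.41 + 0.7 = 1.11
Denominator: 1 + 0.287 = 1.287
u = 1.11/1.287 = 0.8625c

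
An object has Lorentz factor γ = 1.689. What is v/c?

From γ = 1/√(1 - v²/c²):
1/γ² = 1/1.689² = 0.3505
v²/c² = 1 - 0.3505 = 0.6495
v/c = √(0.6495) = 0.8059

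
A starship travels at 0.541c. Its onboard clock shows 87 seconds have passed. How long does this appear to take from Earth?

Proper time Δt₀ = 87 seconds
γ = 1/√(1 - 0.541²) = 1.189
Δt = γΔt₀ = 1.189 × 87 = 103.4 seconds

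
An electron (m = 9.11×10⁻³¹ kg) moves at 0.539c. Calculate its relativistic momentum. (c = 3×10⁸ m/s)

γ = 1/√(1 - 0.539²) = 1.187
v = 0.539 × 3×10⁸ = 1.617×10⁸ m/s
p = γmv = 1.187 × 9.11×10⁻³¹ × 1.617×10⁸ = 1.749×10⁻²² kg·m/s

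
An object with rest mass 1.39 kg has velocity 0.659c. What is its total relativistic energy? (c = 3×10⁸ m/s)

γ = 1/√(1 - 0.659²) = 1.3295
mc² = 1.39 × (3×10⁸)² = 1.251×10¹⁷ J
E = γmc² = 1.3295 × 1.251×10¹⁷ = 1.663×10¹⁷ J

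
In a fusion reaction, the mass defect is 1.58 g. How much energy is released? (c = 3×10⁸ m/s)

Convert mass defect: Δm = 1.58 g = 0.00158 kg
E = Δm·c² = 0.00158 × (3×10⁸)²
= 0.00158 × 9×10¹⁶ = 1.422×10¹⁴ J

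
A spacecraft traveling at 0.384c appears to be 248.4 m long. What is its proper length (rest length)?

Contracted length L = 248.4 m
γ = 1/√(1 - 0.384²) = 1.083
L₀ = γL = 1.083 × 248.4 = 269.0 m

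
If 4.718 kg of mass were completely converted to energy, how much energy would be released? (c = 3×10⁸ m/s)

Using E = mc²:
c² = (3×10⁸)² = 9×10¹⁶ m²/s²
E = 4.718 × 9×10¹⁶ = 4.246×10¹⁷ J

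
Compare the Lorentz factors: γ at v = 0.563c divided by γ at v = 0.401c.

γ₁ = 1/√(1 - 0.563²) = 1.210
γ₂ = 1/√(1 - 0.401²) = 1.092
γ₁/γ₂ = 1.210/1.092 = 1.108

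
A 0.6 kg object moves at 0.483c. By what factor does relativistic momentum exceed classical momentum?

p_rel = γmv, p_class = mv
Ratio = γ = 1/√(1 - 0.483²) = 1.142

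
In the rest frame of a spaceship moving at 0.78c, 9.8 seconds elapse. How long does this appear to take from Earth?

Proper time Δt₀ = 9.8 seconds
γ = 1/√(1 - 0.78²) = 1.598
Δt = γΔt₀ = 1.598 × 9.8 = 15.66 seconds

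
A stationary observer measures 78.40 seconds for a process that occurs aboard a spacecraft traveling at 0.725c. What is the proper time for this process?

Dilated time Δt = 78.40 seconds
γ = 1/√(1 - 0.725²) = 1.4519
Δt₀ = Δt/γ = 78.40/1.4519 = 54.00 seconds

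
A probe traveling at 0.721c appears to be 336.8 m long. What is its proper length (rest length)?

Contracted length L = 336.8 m
γ = 1/√(1 - 0.721²) = 1.443
L₀ = γL = 1.443 × 336.8 = 486.0 m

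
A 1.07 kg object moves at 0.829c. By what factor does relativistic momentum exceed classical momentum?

p_rel = γmv, p_class = mv
Ratio = γ = 1/√(1 - 0.829²) = 1.788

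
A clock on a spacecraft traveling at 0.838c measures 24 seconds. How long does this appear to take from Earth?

Proper time Δt₀ = 24 seconds
γ = 1/√(1 - 0.838²) = 1.8326
Δt = γΔt₀ = 1.8326 × 24 = 43.98 seconds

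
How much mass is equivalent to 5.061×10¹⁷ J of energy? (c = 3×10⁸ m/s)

From E = mc², we get m = E/c²
c² = (3×10⁸)² = 9×10¹⁶ m²/s²
m = 5.061×10¹⁷ / 9×10¹⁶ = 5.623 kg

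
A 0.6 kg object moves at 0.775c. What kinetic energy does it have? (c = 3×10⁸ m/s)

γ = 1/√(1 - 0.775²) = 1.5824
γ - 1 = 0.5824
KE = (γ-1)mc² = 0.5824 × 0.6 × (3×10⁸)² = 3.145×10¹⁶ J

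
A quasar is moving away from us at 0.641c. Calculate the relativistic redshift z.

β = 0.641
(1+β)/(1-β) = 1.641/0.359 = 4.571
√(4.571) = 2.138
z = 2.138 - 1 = 1.138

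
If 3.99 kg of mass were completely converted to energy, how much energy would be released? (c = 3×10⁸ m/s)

Using E = mc²:
c² = (3×10⁸)² = 9×10¹⁶ m²/s²
E = 3.99 × 9×10¹⁶ = 3.591×10¹⁷ J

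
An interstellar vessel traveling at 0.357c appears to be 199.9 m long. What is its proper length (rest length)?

Contracted length L = 199.9 m
γ = 1/√(1 - 0.357²) = 1.0705
L₀ = γL = 1.0705 × 199.9 = 214.0 m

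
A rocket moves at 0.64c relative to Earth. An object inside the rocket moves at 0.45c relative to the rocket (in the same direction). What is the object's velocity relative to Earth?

u = (u' + v)/(1 + u'v/c²)
Numerator: 0.45 + 0.64 = 1.09
Denominator: 1 + 0.288 = 1.288
u = 1.09/1.288 = 0.8463c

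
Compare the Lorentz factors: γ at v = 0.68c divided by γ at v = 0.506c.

γ₁ = 1/√(1 - 0.68²) = 1.3639
γ₂ = 1/√(1 - 0.506²) = 1.1594
γ₁/γ₂ = 1.3639/1.1594 = 1.176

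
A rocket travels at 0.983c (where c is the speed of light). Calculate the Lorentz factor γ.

v/c = 0.983, so (v/c)² = 0.966289
1 - (v/c)² = 0.033711
γ = 1/√(0.033711) = 5.446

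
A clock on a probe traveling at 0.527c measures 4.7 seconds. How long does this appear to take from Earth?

Proper time Δt₀ = 4.7 seconds
γ = 1/√(1 - 0.527²) = 1.1767
Δt = γΔt₀ = 1.1767 × 4.7 = 5.530 seconds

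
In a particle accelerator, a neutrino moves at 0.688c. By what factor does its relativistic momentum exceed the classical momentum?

p_rel = γmv, p_class = mv
Ratio = γ = 1/√(1 - 0.688²)
= 1/√(0.526656) = 1.378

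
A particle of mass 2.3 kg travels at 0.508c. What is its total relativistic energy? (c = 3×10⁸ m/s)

γ = 1/√(1 - 0.508²) = 1.161
mc² = 2.3 × (3×10⁸)² = 2.070×10¹⁷ J
E = γmc² = 1.161 × 2.070×10¹⁷ = 2.403×10¹⁷ J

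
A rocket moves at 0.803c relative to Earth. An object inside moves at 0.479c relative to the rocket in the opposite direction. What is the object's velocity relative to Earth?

Object's velocity in rocket frame is u' = -0.479c
u = (u' + v)/(1 + u'v/c²) = (v - 0.479)/(1 - 0.479·v/c²)
Numerator: 0.803 - 0.479 = 0.324
Denominator: 1 - 0.384637 = 0.615363
u = 0.324/0.615363 = 0.5265c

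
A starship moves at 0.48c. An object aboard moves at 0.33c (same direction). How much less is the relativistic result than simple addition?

Classical: u' + v = 0.33 + 0.48 = 0.81c
Relativistic: u = (0.33 + 0.48)/(1 + 0.1584) = 0.81/1.1584 = 0.6992c
Difference: 0.81 - 0.6992 = 0.1108c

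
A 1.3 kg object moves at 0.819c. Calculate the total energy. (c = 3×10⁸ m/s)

γ = 1/√(1 - 0.819²) = 1.743
mc² = 1.3 × (3×10⁸)² = 1.170×10¹⁷ J
E = γmc² = 1.743 × 1.170×10¹⁷ = 2.039×10¹⁷ J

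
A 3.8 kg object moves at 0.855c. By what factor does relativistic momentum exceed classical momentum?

p_rel = γmv, p_class = mv
Ratio = γ = 1/√(1 - 0.855²) = 1.928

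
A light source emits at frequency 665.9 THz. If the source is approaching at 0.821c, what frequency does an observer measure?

β = v/c = 0.821
(1+β)/(1-β) = 1.821/0.179 = 10.173
Doppler factor = √(10.173) = 3.190
f_obs = 665.9 × 3.190 = 2124 THz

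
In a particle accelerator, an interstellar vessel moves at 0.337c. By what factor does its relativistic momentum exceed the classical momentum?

p_rel = γmv, p_class = mv
Ratio = γ = 1/√(1 - 0.337²)
= 1/√(0.886431) = 1.062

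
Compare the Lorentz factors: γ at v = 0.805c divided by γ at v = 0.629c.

γ₁ = 1/√(1 - 0.805²) = 1.6856
γ₂ = 1/√(1 - 0.629²) = 1.2863
γ₁/γ₂ = 1.6856/1.2863 = 1.310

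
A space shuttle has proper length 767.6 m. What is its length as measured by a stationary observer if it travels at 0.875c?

Proper length L₀ = 767.6 m
γ = 1/√(1 - 0.875²) = 2.0656
L = L₀/γ = 767.6/2.0656 = 371.6 m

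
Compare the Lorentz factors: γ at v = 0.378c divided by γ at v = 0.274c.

γ₁ = 1/√(1 - 0.378²) = 1.0801
γ₂ = 1/√(1 - 0.274²) = 1.0398
γ₁/γ₂ = 1.0801/1.0398 = 1.039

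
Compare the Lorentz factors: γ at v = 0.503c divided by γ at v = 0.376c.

γ₁ = 1/√(1 - 0.503²) = 1.157
γ₂ = 1/√(1 - 0.376²) = 1.079
γ₁/γ₂ = 1.157/1.079 = 1.072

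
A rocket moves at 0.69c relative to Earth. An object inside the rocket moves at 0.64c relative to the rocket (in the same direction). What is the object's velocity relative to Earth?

u = (u' + v)/(1 + u'v/c²)
Numerator: 0.64 + 0.69 = 1.33
Denominator: 1 + 0.4416 = 1.4416
u = 1.33/1.4416 = 0.9226c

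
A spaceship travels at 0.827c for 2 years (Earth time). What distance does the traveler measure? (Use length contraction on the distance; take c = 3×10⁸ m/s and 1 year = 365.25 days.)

Earth distance: d = v × t = 0.827c × 2 yr = 1.566×10¹⁶ m
γ = 1.779
d' = d/γ = 1.566×10¹⁶/1.779 = 8.803×10¹⁵ m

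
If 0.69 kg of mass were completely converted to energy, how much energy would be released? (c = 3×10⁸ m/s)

Using E = mc²:
c² = (3×10⁸)² = 9×10¹⁶ m²/s²
E = 0.69 × 9×10¹⁶ = 6.210×10¹⁶ J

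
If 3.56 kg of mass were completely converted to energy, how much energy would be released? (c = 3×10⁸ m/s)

Using E = mc²:
c² = (3×10⁸)² = 9×10¹⁶ m²/s²
E = 3.56 × 9×10¹⁶ = 3.204×10¹⁷ J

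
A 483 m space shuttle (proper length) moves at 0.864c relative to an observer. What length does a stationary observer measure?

Proper length L₀ = 483 m
γ = 1/√(1 - 0.864²) = 1.986
L = L₀/γ = 483/1.986 = 243.2 m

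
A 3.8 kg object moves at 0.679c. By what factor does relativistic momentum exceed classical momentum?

p_rel = γmv, p_class = mv
Ratio = γ = 1/√(1 - 0.679²) = 1.362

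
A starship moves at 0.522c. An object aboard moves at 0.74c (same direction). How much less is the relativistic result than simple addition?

Classical: u' + v = 0.74 + 0.522 = 1.262c
Relativistic: u = (0.74 + 0.522)/(1 + 0.38628) = 1.262/1.38628 = 0.9104c
Difference: 1.262 - 0.9104 = 0.3516c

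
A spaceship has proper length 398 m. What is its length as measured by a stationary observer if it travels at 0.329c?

Proper length L₀ = 398 m
γ = 1/√(1 - 0.329²) = 1.059
L = L₀/γ = 398/1.059 = 375.8 m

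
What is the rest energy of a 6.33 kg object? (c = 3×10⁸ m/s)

c² = (3×10⁸)² = 9.000×10¹⁶ m²/s²
E₀ = mc² = 6.33 × 9.000×10¹⁶ = 5.697×10¹⁷ J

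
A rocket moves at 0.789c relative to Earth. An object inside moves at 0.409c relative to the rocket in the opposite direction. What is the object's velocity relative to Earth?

Object's velocity in rocket frame is u' = -0.409c
u = (u' + v)/(1 + u'v/c²) = (v - 0.409)/(1 - 0.409·v/c²)
Numerator: 0.789 - 0.409 = 0.38
Denominator: 1 - 0.322701 = 0.677299
u = 0.38/0.677299 = 0.5611c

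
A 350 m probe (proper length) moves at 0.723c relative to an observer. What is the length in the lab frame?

Proper length L₀ = 350 m
γ = 1/√(1 - 0.723²) = 1.4475
L = L₀/γ = 350/1.4475 = 241.8 m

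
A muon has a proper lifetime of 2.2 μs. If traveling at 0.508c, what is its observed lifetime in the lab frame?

Proper lifetime τ₀ = 2.2 μs
γ = 1/√(1 - 0.508²) = 1.161
τ = γτ₀ = 1.161 × 2.2 μs = 2.554 μs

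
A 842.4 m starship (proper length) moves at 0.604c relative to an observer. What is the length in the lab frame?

Proper length L₀ = 842.4 m
γ = 1/√(1 - 0.604²) = 1.2547
L = L₀/γ = 842.4/1.2547 = 671.4 m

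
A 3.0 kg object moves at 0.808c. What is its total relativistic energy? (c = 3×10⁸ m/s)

γ = 1/√(1 - 0.808²) = 1.6973
mc² = 3.0 × (3×10⁸)² = 2.700×10¹⁷ J
E = γmc² = 1.6973 × 2.700×10¹⁷ = 4.583×10¹⁷ J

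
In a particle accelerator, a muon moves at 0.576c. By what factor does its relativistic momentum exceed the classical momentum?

p_rel = γmv, p_class = mv
Ratio = γ = 1/√(1 - 0.576²)
= 1/√(0.668224) = 1.223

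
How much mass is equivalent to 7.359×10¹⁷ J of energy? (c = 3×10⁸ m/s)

From E = mc², we get m = E/c²
c² = (3×10⁸)² = 9×10¹⁶ m²/s²
m = 7.359×10¹⁷ / 9×10¹⁶ = 8.177 kg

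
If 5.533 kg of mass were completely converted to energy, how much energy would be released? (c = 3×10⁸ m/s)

Using E = mc²:
c² = (3×10⁸)² = 9×10¹⁶ m²/s²
E = 5.533 × 9×10¹⁶ = 4.980×10¹⁷ J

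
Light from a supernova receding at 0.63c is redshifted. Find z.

β = 0.63
(1+β)/(1-β) = 1.63/0.37 = 4.405
√(4.405) = 2.099
z = 2.099 - 1 = 1.099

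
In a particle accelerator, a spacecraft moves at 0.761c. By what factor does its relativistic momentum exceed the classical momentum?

p_rel = γmv, p_class = mv
Ratio = γ = 1/√(1 - 0.761²)
= 1/√(0.420879) = 1.541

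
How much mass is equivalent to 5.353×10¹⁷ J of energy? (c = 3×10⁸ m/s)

From E = mc², we get m = E/c²
c² = (3×10⁸)² = 9×10¹⁶ m²/s²
m = 5.353×10¹⁷ / 9×10¹⁶ = 5.948 kg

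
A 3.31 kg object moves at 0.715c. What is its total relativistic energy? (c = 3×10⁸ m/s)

γ = 1/√(1 - 0.715²) = 1.4304
mc² = 3.31 × (3×10⁸)² = 2.979×10¹⁷ J
E = γmc² = 1.4304 × 2.979×10¹⁷ = 4.261×10¹⁷ J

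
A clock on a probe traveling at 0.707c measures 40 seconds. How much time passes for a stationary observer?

Proper time Δt₀ = 40 seconds
γ = 1/√(1 - 0.707²) = 1.414
Δt = γΔt₀ = 1.414 × 40 = 56.56 seconds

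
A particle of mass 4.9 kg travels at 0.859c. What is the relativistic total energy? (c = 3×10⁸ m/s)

γ = 1/√(1 - 0.859²) = 1.9532
mc² = 4.9 × (3×10⁸)² = 4.410×10¹⁷ J
E = γmc² = 1.9532 × 4.410×10¹⁷ = 8.614×10¹⁷ J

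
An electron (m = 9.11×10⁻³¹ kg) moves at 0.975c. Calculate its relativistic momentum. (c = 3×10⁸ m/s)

γ = 1/√(1 - 0.975²) = 4.500
v = 0.975 × 3×10⁸ = 2.925×10⁸ m/s
p = γmv = 4.500 × 9.11×10⁻³¹ × 2.925×10⁸ = 1.199×10⁻²¹ kg·m/s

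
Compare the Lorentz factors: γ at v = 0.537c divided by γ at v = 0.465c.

γ₁ = 1/√(1 - 0.537²) = 1.185
γ₂ = 1/√(1 - 0.465²) = 1.130
γ₁/γ₂ = 1.185/1.130 = 1.049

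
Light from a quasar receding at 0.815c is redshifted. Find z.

β = 0.815
(1+β)/(1-β) = 1.815/0.185 = 9.811
√(9.811) = 3.132
z = 3.132 - 1 = 2.132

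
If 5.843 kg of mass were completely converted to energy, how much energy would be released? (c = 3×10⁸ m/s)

Using E = mc²:
c² = (3×10⁸)² = 9×10¹⁶ m²/s²
E = 5.843 × 9×10¹⁶ = 5.259×10¹⁷ J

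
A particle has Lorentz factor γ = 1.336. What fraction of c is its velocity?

From γ = 1/√(1 - v²/c²):
1/γ² = 1/1.336² = 0.5603
v²/c² = 1 - 0.5603 = 0.4397
v/c = √(0.4397) = 0.6631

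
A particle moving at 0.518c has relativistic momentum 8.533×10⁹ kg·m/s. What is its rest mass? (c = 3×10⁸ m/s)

γ = 1/√(1 - 0.518²) = 1.169
v = 0.518 × 3×10⁸ = 1.554×10⁸ m/s
m = p/(γv) = 8.533×10⁹/(1.169 × 1.554×10⁸) = 46.97 kg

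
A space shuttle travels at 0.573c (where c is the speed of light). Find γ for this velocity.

v/c = 0.573, so (v/c)² = 0.328329
1 - (v/c)² = 0.671671
γ = 1/√(0.671671) = 1.220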